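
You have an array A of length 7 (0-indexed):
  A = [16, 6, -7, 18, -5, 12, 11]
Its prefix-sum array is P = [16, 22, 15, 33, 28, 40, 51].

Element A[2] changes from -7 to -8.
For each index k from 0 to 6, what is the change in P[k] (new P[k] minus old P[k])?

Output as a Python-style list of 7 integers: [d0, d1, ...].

Element change: A[2] -7 -> -8, delta = -1
For k < 2: P[k] unchanged, delta_P[k] = 0
For k >= 2: P[k] shifts by exactly -1
Delta array: [0, 0, -1, -1, -1, -1, -1]

Answer: [0, 0, -1, -1, -1, -1, -1]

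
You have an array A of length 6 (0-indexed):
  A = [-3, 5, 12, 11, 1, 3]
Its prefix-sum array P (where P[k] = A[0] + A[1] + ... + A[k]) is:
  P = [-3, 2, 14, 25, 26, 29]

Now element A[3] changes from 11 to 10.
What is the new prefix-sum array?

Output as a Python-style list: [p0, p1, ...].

Answer: [-3, 2, 14, 24, 25, 28]

Derivation:
Change: A[3] 11 -> 10, delta = -1
P[k] for k < 3: unchanged (A[3] not included)
P[k] for k >= 3: shift by delta = -1
  P[0] = -3 + 0 = -3
  P[1] = 2 + 0 = 2
  P[2] = 14 + 0 = 14
  P[3] = 25 + -1 = 24
  P[4] = 26 + -1 = 25
  P[5] = 29 + -1 = 28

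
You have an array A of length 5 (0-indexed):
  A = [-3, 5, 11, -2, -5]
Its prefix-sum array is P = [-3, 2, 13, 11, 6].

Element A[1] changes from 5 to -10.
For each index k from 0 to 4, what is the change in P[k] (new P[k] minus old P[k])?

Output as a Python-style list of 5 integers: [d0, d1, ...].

Answer: [0, -15, -15, -15, -15]

Derivation:
Element change: A[1] 5 -> -10, delta = -15
For k < 1: P[k] unchanged, delta_P[k] = 0
For k >= 1: P[k] shifts by exactly -15
Delta array: [0, -15, -15, -15, -15]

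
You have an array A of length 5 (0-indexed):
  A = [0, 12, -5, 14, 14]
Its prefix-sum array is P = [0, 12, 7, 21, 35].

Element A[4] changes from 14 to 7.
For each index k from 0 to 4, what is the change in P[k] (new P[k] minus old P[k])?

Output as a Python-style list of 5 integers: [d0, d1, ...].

Element change: A[4] 14 -> 7, delta = -7
For k < 4: P[k] unchanged, delta_P[k] = 0
For k >= 4: P[k] shifts by exactly -7
Delta array: [0, 0, 0, 0, -7]

Answer: [0, 0, 0, 0, -7]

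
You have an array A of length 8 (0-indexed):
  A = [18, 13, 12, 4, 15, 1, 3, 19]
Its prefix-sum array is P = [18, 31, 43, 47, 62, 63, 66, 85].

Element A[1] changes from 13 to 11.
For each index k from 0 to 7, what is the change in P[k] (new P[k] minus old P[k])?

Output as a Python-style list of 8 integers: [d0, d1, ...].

Element change: A[1] 13 -> 11, delta = -2
For k < 1: P[k] unchanged, delta_P[k] = 0
For k >= 1: P[k] shifts by exactly -2
Delta array: [0, -2, -2, -2, -2, -2, -2, -2]

Answer: [0, -2, -2, -2, -2, -2, -2, -2]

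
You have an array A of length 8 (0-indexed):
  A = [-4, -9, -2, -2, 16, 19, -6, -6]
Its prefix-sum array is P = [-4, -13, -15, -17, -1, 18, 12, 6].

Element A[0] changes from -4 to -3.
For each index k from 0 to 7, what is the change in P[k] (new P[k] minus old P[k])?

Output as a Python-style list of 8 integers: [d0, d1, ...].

Element change: A[0] -4 -> -3, delta = 1
For k < 0: P[k] unchanged, delta_P[k] = 0
For k >= 0: P[k] shifts by exactly 1
Delta array: [1, 1, 1, 1, 1, 1, 1, 1]

Answer: [1, 1, 1, 1, 1, 1, 1, 1]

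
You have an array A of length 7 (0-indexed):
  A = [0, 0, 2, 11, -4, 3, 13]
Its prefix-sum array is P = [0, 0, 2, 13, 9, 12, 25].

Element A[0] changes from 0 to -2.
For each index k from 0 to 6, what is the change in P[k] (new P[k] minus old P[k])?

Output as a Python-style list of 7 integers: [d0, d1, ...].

Answer: [-2, -2, -2, -2, -2, -2, -2]

Derivation:
Element change: A[0] 0 -> -2, delta = -2
For k < 0: P[k] unchanged, delta_P[k] = 0
For k >= 0: P[k] shifts by exactly -2
Delta array: [-2, -2, -2, -2, -2, -2, -2]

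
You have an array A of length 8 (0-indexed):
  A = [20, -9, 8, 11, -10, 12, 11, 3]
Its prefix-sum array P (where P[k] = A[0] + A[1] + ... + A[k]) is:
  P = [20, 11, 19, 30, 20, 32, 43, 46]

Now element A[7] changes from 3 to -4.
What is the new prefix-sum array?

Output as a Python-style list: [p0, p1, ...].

Change: A[7] 3 -> -4, delta = -7
P[k] for k < 7: unchanged (A[7] not included)
P[k] for k >= 7: shift by delta = -7
  P[0] = 20 + 0 = 20
  P[1] = 11 + 0 = 11
  P[2] = 19 + 0 = 19
  P[3] = 30 + 0 = 30
  P[4] = 20 + 0 = 20
  P[5] = 32 + 0 = 32
  P[6] = 43 + 0 = 43
  P[7] = 46 + -7 = 39

Answer: [20, 11, 19, 30, 20, 32, 43, 39]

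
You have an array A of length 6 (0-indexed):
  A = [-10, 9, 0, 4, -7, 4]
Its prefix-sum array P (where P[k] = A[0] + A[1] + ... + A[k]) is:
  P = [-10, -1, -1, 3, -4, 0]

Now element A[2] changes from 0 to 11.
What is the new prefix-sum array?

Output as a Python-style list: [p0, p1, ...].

Answer: [-10, -1, 10, 14, 7, 11]

Derivation:
Change: A[2] 0 -> 11, delta = 11
P[k] for k < 2: unchanged (A[2] not included)
P[k] for k >= 2: shift by delta = 11
  P[0] = -10 + 0 = -10
  P[1] = -1 + 0 = -1
  P[2] = -1 + 11 = 10
  P[3] = 3 + 11 = 14
  P[4] = -4 + 11 = 7
  P[5] = 0 + 11 = 11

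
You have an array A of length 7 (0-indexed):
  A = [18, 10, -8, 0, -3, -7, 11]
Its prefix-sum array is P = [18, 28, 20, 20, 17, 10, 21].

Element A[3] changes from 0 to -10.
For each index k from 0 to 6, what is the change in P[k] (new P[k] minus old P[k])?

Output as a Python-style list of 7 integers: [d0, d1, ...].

Element change: A[3] 0 -> -10, delta = -10
For k < 3: P[k] unchanged, delta_P[k] = 0
For k >= 3: P[k] shifts by exactly -10
Delta array: [0, 0, 0, -10, -10, -10, -10]

Answer: [0, 0, 0, -10, -10, -10, -10]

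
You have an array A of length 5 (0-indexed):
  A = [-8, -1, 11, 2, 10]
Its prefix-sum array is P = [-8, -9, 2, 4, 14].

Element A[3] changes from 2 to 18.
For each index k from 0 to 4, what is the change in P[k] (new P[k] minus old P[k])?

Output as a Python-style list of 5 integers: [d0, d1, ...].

Answer: [0, 0, 0, 16, 16]

Derivation:
Element change: A[3] 2 -> 18, delta = 16
For k < 3: P[k] unchanged, delta_P[k] = 0
For k >= 3: P[k] shifts by exactly 16
Delta array: [0, 0, 0, 16, 16]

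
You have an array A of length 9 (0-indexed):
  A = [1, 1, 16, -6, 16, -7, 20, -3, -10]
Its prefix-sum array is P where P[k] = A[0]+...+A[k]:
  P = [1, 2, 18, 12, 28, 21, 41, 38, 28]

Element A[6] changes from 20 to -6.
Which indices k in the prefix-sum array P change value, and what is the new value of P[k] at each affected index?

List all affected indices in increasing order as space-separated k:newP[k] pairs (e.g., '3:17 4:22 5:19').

P[k] = A[0] + ... + A[k]
P[k] includes A[6] iff k >= 6
Affected indices: 6, 7, ..., 8; delta = -26
  P[6]: 41 + -26 = 15
  P[7]: 38 + -26 = 12
  P[8]: 28 + -26 = 2

Answer: 6:15 7:12 8:2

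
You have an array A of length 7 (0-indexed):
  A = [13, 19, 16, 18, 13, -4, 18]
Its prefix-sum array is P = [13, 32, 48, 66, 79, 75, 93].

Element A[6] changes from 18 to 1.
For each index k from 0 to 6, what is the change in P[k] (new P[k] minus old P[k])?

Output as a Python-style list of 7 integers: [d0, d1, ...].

Element change: A[6] 18 -> 1, delta = -17
For k < 6: P[k] unchanged, delta_P[k] = 0
For k >= 6: P[k] shifts by exactly -17
Delta array: [0, 0, 0, 0, 0, 0, -17]

Answer: [0, 0, 0, 0, 0, 0, -17]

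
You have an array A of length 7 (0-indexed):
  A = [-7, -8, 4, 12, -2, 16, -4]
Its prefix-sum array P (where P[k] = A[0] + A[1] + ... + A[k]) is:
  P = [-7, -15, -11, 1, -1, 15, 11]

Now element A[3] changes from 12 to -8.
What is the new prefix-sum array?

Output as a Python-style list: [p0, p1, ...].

Answer: [-7, -15, -11, -19, -21, -5, -9]

Derivation:
Change: A[3] 12 -> -8, delta = -20
P[k] for k < 3: unchanged (A[3] not included)
P[k] for k >= 3: shift by delta = -20
  P[0] = -7 + 0 = -7
  P[1] = -15 + 0 = -15
  P[2] = -11 + 0 = -11
  P[3] = 1 + -20 = -19
  P[4] = -1 + -20 = -21
  P[5] = 15 + -20 = -5
  P[6] = 11 + -20 = -9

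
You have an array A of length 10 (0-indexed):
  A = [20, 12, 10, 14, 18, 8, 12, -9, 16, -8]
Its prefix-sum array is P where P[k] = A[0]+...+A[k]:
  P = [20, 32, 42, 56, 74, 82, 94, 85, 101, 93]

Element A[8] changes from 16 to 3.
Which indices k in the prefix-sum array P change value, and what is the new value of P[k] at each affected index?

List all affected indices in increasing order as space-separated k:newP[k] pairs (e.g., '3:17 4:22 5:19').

Answer: 8:88 9:80

Derivation:
P[k] = A[0] + ... + A[k]
P[k] includes A[8] iff k >= 8
Affected indices: 8, 9, ..., 9; delta = -13
  P[8]: 101 + -13 = 88
  P[9]: 93 + -13 = 80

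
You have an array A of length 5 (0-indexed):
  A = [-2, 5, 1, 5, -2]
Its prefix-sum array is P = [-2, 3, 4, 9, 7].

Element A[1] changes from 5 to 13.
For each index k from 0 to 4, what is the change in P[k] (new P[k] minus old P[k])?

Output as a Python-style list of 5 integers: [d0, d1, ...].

Answer: [0, 8, 8, 8, 8]

Derivation:
Element change: A[1] 5 -> 13, delta = 8
For k < 1: P[k] unchanged, delta_P[k] = 0
For k >= 1: P[k] shifts by exactly 8
Delta array: [0, 8, 8, 8, 8]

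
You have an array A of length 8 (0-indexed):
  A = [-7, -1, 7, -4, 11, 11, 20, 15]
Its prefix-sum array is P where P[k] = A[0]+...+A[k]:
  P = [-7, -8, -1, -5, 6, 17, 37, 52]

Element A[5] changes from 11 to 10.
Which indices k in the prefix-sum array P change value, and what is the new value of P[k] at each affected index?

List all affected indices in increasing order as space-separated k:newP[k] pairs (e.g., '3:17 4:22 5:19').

Answer: 5:16 6:36 7:51

Derivation:
P[k] = A[0] + ... + A[k]
P[k] includes A[5] iff k >= 5
Affected indices: 5, 6, ..., 7; delta = -1
  P[5]: 17 + -1 = 16
  P[6]: 37 + -1 = 36
  P[7]: 52 + -1 = 51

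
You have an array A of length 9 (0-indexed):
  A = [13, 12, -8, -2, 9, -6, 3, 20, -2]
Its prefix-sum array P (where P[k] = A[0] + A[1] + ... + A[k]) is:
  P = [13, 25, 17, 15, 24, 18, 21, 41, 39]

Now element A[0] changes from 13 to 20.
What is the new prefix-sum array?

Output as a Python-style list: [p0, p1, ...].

Change: A[0] 13 -> 20, delta = 7
P[k] for k < 0: unchanged (A[0] not included)
P[k] for k >= 0: shift by delta = 7
  P[0] = 13 + 7 = 20
  P[1] = 25 + 7 = 32
  P[2] = 17 + 7 = 24
  P[3] = 15 + 7 = 22
  P[4] = 24 + 7 = 31
  P[5] = 18 + 7 = 25
  P[6] = 21 + 7 = 28
  P[7] = 41 + 7 = 48
  P[8] = 39 + 7 = 46

Answer: [20, 32, 24, 22, 31, 25, 28, 48, 46]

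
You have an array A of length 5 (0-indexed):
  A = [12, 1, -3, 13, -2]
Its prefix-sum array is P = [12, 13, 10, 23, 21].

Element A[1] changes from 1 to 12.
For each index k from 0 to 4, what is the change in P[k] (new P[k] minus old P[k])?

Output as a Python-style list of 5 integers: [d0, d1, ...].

Element change: A[1] 1 -> 12, delta = 11
For k < 1: P[k] unchanged, delta_P[k] = 0
For k >= 1: P[k] shifts by exactly 11
Delta array: [0, 11, 11, 11, 11]

Answer: [0, 11, 11, 11, 11]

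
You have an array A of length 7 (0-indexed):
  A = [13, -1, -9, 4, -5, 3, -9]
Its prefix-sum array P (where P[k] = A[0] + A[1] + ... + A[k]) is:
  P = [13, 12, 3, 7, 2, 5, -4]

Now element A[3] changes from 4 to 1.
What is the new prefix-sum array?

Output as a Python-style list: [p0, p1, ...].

Answer: [13, 12, 3, 4, -1, 2, -7]

Derivation:
Change: A[3] 4 -> 1, delta = -3
P[k] for k < 3: unchanged (A[3] not included)
P[k] for k >= 3: shift by delta = -3
  P[0] = 13 + 0 = 13
  P[1] = 12 + 0 = 12
  P[2] = 3 + 0 = 3
  P[3] = 7 + -3 = 4
  P[4] = 2 + -3 = -1
  P[5] = 5 + -3 = 2
  P[6] = -4 + -3 = -7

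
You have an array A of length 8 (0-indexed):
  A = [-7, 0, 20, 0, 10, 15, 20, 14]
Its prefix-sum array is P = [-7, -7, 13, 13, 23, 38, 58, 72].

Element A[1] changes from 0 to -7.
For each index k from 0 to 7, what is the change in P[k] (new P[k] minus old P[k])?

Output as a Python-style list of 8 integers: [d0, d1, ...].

Element change: A[1] 0 -> -7, delta = -7
For k < 1: P[k] unchanged, delta_P[k] = 0
For k >= 1: P[k] shifts by exactly -7
Delta array: [0, -7, -7, -7, -7, -7, -7, -7]

Answer: [0, -7, -7, -7, -7, -7, -7, -7]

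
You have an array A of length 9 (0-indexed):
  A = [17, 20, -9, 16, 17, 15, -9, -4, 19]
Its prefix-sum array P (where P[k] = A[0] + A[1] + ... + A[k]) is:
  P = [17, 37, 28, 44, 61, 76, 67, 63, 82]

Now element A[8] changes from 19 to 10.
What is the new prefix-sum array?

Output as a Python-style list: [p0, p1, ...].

Answer: [17, 37, 28, 44, 61, 76, 67, 63, 73]

Derivation:
Change: A[8] 19 -> 10, delta = -9
P[k] for k < 8: unchanged (A[8] not included)
P[k] for k >= 8: shift by delta = -9
  P[0] = 17 + 0 = 17
  P[1] = 37 + 0 = 37
  P[2] = 28 + 0 = 28
  P[3] = 44 + 0 = 44
  P[4] = 61 + 0 = 61
  P[5] = 76 + 0 = 76
  P[6] = 67 + 0 = 67
  P[7] = 63 + 0 = 63
  P[8] = 82 + -9 = 73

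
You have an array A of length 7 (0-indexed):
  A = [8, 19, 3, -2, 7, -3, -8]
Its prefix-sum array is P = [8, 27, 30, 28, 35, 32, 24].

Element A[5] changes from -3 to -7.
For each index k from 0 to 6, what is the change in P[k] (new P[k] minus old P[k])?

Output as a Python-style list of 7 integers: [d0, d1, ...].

Element change: A[5] -3 -> -7, delta = -4
For k < 5: P[k] unchanged, delta_P[k] = 0
For k >= 5: P[k] shifts by exactly -4
Delta array: [0, 0, 0, 0, 0, -4, -4]

Answer: [0, 0, 0, 0, 0, -4, -4]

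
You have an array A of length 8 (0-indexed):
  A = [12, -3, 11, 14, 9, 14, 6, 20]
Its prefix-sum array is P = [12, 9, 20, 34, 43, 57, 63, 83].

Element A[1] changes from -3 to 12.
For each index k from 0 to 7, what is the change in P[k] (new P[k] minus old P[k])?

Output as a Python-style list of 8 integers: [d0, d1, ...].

Answer: [0, 15, 15, 15, 15, 15, 15, 15]

Derivation:
Element change: A[1] -3 -> 12, delta = 15
For k < 1: P[k] unchanged, delta_P[k] = 0
For k >= 1: P[k] shifts by exactly 15
Delta array: [0, 15, 15, 15, 15, 15, 15, 15]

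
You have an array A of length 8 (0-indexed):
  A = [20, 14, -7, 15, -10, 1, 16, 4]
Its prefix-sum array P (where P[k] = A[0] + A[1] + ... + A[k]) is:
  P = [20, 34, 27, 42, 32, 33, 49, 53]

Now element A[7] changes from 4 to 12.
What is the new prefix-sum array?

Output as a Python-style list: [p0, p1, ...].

Change: A[7] 4 -> 12, delta = 8
P[k] for k < 7: unchanged (A[7] not included)
P[k] for k >= 7: shift by delta = 8
  P[0] = 20 + 0 = 20
  P[1] = 34 + 0 = 34
  P[2] = 27 + 0 = 27
  P[3] = 42 + 0 = 42
  P[4] = 32 + 0 = 32
  P[5] = 33 + 0 = 33
  P[6] = 49 + 0 = 49
  P[7] = 53 + 8 = 61

Answer: [20, 34, 27, 42, 32, 33, 49, 61]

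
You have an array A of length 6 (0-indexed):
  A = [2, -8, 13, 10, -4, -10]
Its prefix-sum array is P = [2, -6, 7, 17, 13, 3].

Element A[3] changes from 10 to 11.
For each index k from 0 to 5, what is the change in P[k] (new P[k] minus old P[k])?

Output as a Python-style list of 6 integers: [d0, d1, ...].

Element change: A[3] 10 -> 11, delta = 1
For k < 3: P[k] unchanged, delta_P[k] = 0
For k >= 3: P[k] shifts by exactly 1
Delta array: [0, 0, 0, 1, 1, 1]

Answer: [0, 0, 0, 1, 1, 1]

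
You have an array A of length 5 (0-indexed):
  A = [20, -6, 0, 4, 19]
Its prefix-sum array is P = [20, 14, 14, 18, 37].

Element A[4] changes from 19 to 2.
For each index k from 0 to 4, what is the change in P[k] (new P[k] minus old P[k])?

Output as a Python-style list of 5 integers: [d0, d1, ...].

Element change: A[4] 19 -> 2, delta = -17
For k < 4: P[k] unchanged, delta_P[k] = 0
For k >= 4: P[k] shifts by exactly -17
Delta array: [0, 0, 0, 0, -17]

Answer: [0, 0, 0, 0, -17]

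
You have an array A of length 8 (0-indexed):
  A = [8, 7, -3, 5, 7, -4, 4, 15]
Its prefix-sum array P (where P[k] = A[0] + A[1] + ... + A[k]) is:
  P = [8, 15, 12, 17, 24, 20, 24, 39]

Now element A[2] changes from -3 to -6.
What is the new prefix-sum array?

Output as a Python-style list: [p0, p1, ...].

Change: A[2] -3 -> -6, delta = -3
P[k] for k < 2: unchanged (A[2] not included)
P[k] for k >= 2: shift by delta = -3
  P[0] = 8 + 0 = 8
  P[1] = 15 + 0 = 15
  P[2] = 12 + -3 = 9
  P[3] = 17 + -3 = 14
  P[4] = 24 + -3 = 21
  P[5] = 20 + -3 = 17
  P[6] = 24 + -3 = 21
  P[7] = 39 + -3 = 36

Answer: [8, 15, 9, 14, 21, 17, 21, 36]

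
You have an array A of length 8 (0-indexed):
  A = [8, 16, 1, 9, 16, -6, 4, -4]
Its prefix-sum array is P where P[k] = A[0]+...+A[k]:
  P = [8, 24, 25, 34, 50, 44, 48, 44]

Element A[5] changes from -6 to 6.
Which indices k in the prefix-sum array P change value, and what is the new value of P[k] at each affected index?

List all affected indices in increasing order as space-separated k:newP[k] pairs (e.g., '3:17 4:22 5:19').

P[k] = A[0] + ... + A[k]
P[k] includes A[5] iff k >= 5
Affected indices: 5, 6, ..., 7; delta = 12
  P[5]: 44 + 12 = 56
  P[6]: 48 + 12 = 60
  P[7]: 44 + 12 = 56

Answer: 5:56 6:60 7:56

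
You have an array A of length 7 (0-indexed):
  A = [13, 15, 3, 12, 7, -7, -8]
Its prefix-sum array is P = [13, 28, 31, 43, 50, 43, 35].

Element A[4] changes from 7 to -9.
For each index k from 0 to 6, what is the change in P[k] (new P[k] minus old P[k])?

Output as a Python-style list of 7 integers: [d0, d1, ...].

Answer: [0, 0, 0, 0, -16, -16, -16]

Derivation:
Element change: A[4] 7 -> -9, delta = -16
For k < 4: P[k] unchanged, delta_P[k] = 0
For k >= 4: P[k] shifts by exactly -16
Delta array: [0, 0, 0, 0, -16, -16, -16]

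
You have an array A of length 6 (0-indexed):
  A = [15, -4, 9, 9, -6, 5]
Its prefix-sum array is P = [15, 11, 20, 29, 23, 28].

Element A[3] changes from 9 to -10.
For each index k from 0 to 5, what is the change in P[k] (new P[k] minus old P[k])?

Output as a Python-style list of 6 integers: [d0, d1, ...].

Answer: [0, 0, 0, -19, -19, -19]

Derivation:
Element change: A[3] 9 -> -10, delta = -19
For k < 3: P[k] unchanged, delta_P[k] = 0
For k >= 3: P[k] shifts by exactly -19
Delta array: [0, 0, 0, -19, -19, -19]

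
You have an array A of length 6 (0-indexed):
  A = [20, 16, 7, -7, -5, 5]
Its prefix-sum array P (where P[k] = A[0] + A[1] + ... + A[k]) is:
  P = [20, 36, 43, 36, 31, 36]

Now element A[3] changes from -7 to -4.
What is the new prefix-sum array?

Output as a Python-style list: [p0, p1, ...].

Change: A[3] -7 -> -4, delta = 3
P[k] for k < 3: unchanged (A[3] not included)
P[k] for k >= 3: shift by delta = 3
  P[0] = 20 + 0 = 20
  P[1] = 36 + 0 = 36
  P[2] = 43 + 0 = 43
  P[3] = 36 + 3 = 39
  P[4] = 31 + 3 = 34
  P[5] = 36 + 3 = 39

Answer: [20, 36, 43, 39, 34, 39]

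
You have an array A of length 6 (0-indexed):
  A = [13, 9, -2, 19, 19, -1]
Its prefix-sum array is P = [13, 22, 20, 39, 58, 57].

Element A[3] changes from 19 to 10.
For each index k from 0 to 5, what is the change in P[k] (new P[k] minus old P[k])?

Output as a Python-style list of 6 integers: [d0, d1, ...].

Element change: A[3] 19 -> 10, delta = -9
For k < 3: P[k] unchanged, delta_P[k] = 0
For k >= 3: P[k] shifts by exactly -9
Delta array: [0, 0, 0, -9, -9, -9]

Answer: [0, 0, 0, -9, -9, -9]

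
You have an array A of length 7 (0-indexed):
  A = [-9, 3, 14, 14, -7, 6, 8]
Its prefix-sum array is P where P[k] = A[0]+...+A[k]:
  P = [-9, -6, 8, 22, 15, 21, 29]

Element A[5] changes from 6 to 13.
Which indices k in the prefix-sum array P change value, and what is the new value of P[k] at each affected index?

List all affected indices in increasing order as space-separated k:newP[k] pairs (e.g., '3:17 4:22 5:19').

Answer: 5:28 6:36

Derivation:
P[k] = A[0] + ... + A[k]
P[k] includes A[5] iff k >= 5
Affected indices: 5, 6, ..., 6; delta = 7
  P[5]: 21 + 7 = 28
  P[6]: 29 + 7 = 36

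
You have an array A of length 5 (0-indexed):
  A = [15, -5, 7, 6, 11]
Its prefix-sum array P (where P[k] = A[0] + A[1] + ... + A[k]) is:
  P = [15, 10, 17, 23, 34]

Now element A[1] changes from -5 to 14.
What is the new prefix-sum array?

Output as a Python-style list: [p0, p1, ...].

Answer: [15, 29, 36, 42, 53]

Derivation:
Change: A[1] -5 -> 14, delta = 19
P[k] for k < 1: unchanged (A[1] not included)
P[k] for k >= 1: shift by delta = 19
  P[0] = 15 + 0 = 15
  P[1] = 10 + 19 = 29
  P[2] = 17 + 19 = 36
  P[3] = 23 + 19 = 42
  P[4] = 34 + 19 = 53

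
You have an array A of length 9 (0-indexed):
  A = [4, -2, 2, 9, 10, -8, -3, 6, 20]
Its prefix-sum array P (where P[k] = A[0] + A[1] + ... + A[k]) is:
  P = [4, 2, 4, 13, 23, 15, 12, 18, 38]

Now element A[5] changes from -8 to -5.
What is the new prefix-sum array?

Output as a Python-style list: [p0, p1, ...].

Answer: [4, 2, 4, 13, 23, 18, 15, 21, 41]

Derivation:
Change: A[5] -8 -> -5, delta = 3
P[k] for k < 5: unchanged (A[5] not included)
P[k] for k >= 5: shift by delta = 3
  P[0] = 4 + 0 = 4
  P[1] = 2 + 0 = 2
  P[2] = 4 + 0 = 4
  P[3] = 13 + 0 = 13
  P[4] = 23 + 0 = 23
  P[5] = 15 + 3 = 18
  P[6] = 12 + 3 = 15
  P[7] = 18 + 3 = 21
  P[8] = 38 + 3 = 41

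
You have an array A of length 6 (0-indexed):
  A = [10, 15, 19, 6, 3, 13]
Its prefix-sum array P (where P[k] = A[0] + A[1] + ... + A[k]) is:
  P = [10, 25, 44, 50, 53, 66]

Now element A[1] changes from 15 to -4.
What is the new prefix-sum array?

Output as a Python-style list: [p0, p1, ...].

Change: A[1] 15 -> -4, delta = -19
P[k] for k < 1: unchanged (A[1] not included)
P[k] for k >= 1: shift by delta = -19
  P[0] = 10 + 0 = 10
  P[1] = 25 + -19 = 6
  P[2] = 44 + -19 = 25
  P[3] = 50 + -19 = 31
  P[4] = 53 + -19 = 34
  P[5] = 66 + -19 = 47

Answer: [10, 6, 25, 31, 34, 47]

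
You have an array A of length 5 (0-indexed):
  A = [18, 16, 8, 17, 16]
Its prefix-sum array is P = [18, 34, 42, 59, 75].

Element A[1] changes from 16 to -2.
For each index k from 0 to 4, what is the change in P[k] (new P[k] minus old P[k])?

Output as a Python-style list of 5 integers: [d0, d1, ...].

Answer: [0, -18, -18, -18, -18]

Derivation:
Element change: A[1] 16 -> -2, delta = -18
For k < 1: P[k] unchanged, delta_P[k] = 0
For k >= 1: P[k] shifts by exactly -18
Delta array: [0, -18, -18, -18, -18]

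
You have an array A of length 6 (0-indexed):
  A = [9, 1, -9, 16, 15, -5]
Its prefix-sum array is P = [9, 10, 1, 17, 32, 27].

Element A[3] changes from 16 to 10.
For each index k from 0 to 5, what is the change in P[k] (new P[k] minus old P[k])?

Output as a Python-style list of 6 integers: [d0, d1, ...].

Element change: A[3] 16 -> 10, delta = -6
For k < 3: P[k] unchanged, delta_P[k] = 0
For k >= 3: P[k] shifts by exactly -6
Delta array: [0, 0, 0, -6, -6, -6]

Answer: [0, 0, 0, -6, -6, -6]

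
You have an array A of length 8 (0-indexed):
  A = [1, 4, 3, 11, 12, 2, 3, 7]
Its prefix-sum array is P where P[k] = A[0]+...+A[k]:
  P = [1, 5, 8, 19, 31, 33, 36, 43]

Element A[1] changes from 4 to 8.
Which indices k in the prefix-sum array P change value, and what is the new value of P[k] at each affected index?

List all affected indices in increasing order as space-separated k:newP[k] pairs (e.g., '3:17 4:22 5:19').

Answer: 1:9 2:12 3:23 4:35 5:37 6:40 7:47

Derivation:
P[k] = A[0] + ... + A[k]
P[k] includes A[1] iff k >= 1
Affected indices: 1, 2, ..., 7; delta = 4
  P[1]: 5 + 4 = 9
  P[2]: 8 + 4 = 12
  P[3]: 19 + 4 = 23
  P[4]: 31 + 4 = 35
  P[5]: 33 + 4 = 37
  P[6]: 36 + 4 = 40
  P[7]: 43 + 4 = 47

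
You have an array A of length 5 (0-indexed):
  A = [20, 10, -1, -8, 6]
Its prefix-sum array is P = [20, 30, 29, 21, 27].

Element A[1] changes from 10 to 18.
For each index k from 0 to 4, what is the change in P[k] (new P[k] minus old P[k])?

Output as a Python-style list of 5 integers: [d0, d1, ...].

Answer: [0, 8, 8, 8, 8]

Derivation:
Element change: A[1] 10 -> 18, delta = 8
For k < 1: P[k] unchanged, delta_P[k] = 0
For k >= 1: P[k] shifts by exactly 8
Delta array: [0, 8, 8, 8, 8]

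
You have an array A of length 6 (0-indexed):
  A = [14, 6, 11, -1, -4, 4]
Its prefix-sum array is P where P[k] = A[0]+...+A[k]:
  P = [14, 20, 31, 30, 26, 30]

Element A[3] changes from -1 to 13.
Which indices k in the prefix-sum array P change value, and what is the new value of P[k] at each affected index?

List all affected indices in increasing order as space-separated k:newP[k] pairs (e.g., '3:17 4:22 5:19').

P[k] = A[0] + ... + A[k]
P[k] includes A[3] iff k >= 3
Affected indices: 3, 4, ..., 5; delta = 14
  P[3]: 30 + 14 = 44
  P[4]: 26 + 14 = 40
  P[5]: 30 + 14 = 44

Answer: 3:44 4:40 5:44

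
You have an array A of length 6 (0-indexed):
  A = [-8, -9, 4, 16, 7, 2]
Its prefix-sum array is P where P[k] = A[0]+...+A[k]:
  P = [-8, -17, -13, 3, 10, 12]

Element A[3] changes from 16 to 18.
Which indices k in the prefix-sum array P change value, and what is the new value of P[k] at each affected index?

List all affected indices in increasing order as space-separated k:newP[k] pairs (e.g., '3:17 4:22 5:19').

Answer: 3:5 4:12 5:14

Derivation:
P[k] = A[0] + ... + A[k]
P[k] includes A[3] iff k >= 3
Affected indices: 3, 4, ..., 5; delta = 2
  P[3]: 3 + 2 = 5
  P[4]: 10 + 2 = 12
  P[5]: 12 + 2 = 14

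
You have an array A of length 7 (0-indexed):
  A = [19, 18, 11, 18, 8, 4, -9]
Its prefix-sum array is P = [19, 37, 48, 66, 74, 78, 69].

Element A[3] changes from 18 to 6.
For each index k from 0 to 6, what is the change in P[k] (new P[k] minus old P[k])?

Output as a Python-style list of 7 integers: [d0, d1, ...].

Answer: [0, 0, 0, -12, -12, -12, -12]

Derivation:
Element change: A[3] 18 -> 6, delta = -12
For k < 3: P[k] unchanged, delta_P[k] = 0
For k >= 3: P[k] shifts by exactly -12
Delta array: [0, 0, 0, -12, -12, -12, -12]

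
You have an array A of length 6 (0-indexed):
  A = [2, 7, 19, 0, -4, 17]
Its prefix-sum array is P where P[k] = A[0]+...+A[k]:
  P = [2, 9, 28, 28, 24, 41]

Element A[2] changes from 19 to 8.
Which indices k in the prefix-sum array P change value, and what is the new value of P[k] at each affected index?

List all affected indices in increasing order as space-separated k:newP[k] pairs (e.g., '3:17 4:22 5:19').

P[k] = A[0] + ... + A[k]
P[k] includes A[2] iff k >= 2
Affected indices: 2, 3, ..., 5; delta = -11
  P[2]: 28 + -11 = 17
  P[3]: 28 + -11 = 17
  P[4]: 24 + -11 = 13
  P[5]: 41 + -11 = 30

Answer: 2:17 3:17 4:13 5:30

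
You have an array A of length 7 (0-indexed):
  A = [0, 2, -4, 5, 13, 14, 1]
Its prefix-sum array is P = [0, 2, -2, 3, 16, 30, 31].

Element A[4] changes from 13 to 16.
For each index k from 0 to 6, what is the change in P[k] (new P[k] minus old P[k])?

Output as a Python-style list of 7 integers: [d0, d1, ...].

Element change: A[4] 13 -> 16, delta = 3
For k < 4: P[k] unchanged, delta_P[k] = 0
For k >= 4: P[k] shifts by exactly 3
Delta array: [0, 0, 0, 0, 3, 3, 3]

Answer: [0, 0, 0, 0, 3, 3, 3]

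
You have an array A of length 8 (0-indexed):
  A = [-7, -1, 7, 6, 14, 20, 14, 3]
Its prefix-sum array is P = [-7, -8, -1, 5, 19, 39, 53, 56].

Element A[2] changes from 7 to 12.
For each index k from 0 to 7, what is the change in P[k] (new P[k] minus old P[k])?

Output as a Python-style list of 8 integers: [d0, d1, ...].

Answer: [0, 0, 5, 5, 5, 5, 5, 5]

Derivation:
Element change: A[2] 7 -> 12, delta = 5
For k < 2: P[k] unchanged, delta_P[k] = 0
For k >= 2: P[k] shifts by exactly 5
Delta array: [0, 0, 5, 5, 5, 5, 5, 5]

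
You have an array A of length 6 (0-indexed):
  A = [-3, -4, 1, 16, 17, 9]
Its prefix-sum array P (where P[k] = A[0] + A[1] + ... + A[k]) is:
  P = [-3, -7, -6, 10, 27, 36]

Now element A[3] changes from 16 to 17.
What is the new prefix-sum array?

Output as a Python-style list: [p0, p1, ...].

Change: A[3] 16 -> 17, delta = 1
P[k] for k < 3: unchanged (A[3] not included)
P[k] for k >= 3: shift by delta = 1
  P[0] = -3 + 0 = -3
  P[1] = -7 + 0 = -7
  P[2] = -6 + 0 = -6
  P[3] = 10 + 1 = 11
  P[4] = 27 + 1 = 28
  P[5] = 36 + 1 = 37

Answer: [-3, -7, -6, 11, 28, 37]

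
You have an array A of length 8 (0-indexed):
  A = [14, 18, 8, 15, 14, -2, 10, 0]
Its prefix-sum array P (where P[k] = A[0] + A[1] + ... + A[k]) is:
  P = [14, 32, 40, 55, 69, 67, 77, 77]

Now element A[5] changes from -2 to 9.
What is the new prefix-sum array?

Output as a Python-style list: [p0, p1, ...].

Answer: [14, 32, 40, 55, 69, 78, 88, 88]

Derivation:
Change: A[5] -2 -> 9, delta = 11
P[k] for k < 5: unchanged (A[5] not included)
P[k] for k >= 5: shift by delta = 11
  P[0] = 14 + 0 = 14
  P[1] = 32 + 0 = 32
  P[2] = 40 + 0 = 40
  P[3] = 55 + 0 = 55
  P[4] = 69 + 0 = 69
  P[5] = 67 + 11 = 78
  P[6] = 77 + 11 = 88
  P[7] = 77 + 11 = 88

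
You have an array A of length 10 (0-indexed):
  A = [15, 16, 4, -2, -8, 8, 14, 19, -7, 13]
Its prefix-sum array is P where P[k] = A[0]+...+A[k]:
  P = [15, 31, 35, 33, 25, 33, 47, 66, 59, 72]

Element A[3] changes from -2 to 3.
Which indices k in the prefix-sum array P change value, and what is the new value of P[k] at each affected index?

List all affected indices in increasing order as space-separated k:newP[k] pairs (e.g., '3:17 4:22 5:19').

Answer: 3:38 4:30 5:38 6:52 7:71 8:64 9:77

Derivation:
P[k] = A[0] + ... + A[k]
P[k] includes A[3] iff k >= 3
Affected indices: 3, 4, ..., 9; delta = 5
  P[3]: 33 + 5 = 38
  P[4]: 25 + 5 = 30
  P[5]: 33 + 5 = 38
  P[6]: 47 + 5 = 52
  P[7]: 66 + 5 = 71
  P[8]: 59 + 5 = 64
  P[9]: 72 + 5 = 77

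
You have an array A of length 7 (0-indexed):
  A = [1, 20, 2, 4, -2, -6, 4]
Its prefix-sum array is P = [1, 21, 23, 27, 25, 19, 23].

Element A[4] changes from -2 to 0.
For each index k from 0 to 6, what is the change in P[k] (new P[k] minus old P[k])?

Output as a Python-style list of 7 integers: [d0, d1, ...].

Answer: [0, 0, 0, 0, 2, 2, 2]

Derivation:
Element change: A[4] -2 -> 0, delta = 2
For k < 4: P[k] unchanged, delta_P[k] = 0
For k >= 4: P[k] shifts by exactly 2
Delta array: [0, 0, 0, 0, 2, 2, 2]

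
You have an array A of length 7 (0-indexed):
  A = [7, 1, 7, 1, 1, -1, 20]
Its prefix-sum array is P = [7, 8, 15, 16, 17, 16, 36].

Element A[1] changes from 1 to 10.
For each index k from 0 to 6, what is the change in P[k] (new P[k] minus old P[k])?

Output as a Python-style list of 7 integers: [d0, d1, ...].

Element change: A[1] 1 -> 10, delta = 9
For k < 1: P[k] unchanged, delta_P[k] = 0
For k >= 1: P[k] shifts by exactly 9
Delta array: [0, 9, 9, 9, 9, 9, 9]

Answer: [0, 9, 9, 9, 9, 9, 9]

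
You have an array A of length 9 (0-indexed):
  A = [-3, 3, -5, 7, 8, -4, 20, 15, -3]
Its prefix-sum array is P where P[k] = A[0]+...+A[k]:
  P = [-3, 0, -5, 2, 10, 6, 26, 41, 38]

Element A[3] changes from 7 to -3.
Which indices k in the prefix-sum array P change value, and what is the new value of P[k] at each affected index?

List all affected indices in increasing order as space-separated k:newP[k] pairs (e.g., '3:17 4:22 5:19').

Answer: 3:-8 4:0 5:-4 6:16 7:31 8:28

Derivation:
P[k] = A[0] + ... + A[k]
P[k] includes A[3] iff k >= 3
Affected indices: 3, 4, ..., 8; delta = -10
  P[3]: 2 + -10 = -8
  P[4]: 10 + -10 = 0
  P[5]: 6 + -10 = -4
  P[6]: 26 + -10 = 16
  P[7]: 41 + -10 = 31
  P[8]: 38 + -10 = 28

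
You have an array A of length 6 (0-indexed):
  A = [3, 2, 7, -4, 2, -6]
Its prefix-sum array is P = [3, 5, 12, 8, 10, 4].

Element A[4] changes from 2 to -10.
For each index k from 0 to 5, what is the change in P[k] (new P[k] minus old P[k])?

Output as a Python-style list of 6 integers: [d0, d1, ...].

Element change: A[4] 2 -> -10, delta = -12
For k < 4: P[k] unchanged, delta_P[k] = 0
For k >= 4: P[k] shifts by exactly -12
Delta array: [0, 0, 0, 0, -12, -12]

Answer: [0, 0, 0, 0, -12, -12]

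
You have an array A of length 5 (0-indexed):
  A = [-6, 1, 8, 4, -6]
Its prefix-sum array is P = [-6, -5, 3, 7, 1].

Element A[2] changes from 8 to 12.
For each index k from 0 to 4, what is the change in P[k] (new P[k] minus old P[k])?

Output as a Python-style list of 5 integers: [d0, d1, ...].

Element change: A[2] 8 -> 12, delta = 4
For k < 2: P[k] unchanged, delta_P[k] = 0
For k >= 2: P[k] shifts by exactly 4
Delta array: [0, 0, 4, 4, 4]

Answer: [0, 0, 4, 4, 4]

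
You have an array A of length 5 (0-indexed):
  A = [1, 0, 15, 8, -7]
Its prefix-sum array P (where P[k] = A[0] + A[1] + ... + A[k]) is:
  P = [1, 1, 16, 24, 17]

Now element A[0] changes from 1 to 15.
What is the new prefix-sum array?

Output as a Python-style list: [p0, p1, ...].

Answer: [15, 15, 30, 38, 31]

Derivation:
Change: A[0] 1 -> 15, delta = 14
P[k] for k < 0: unchanged (A[0] not included)
P[k] for k >= 0: shift by delta = 14
  P[0] = 1 + 14 = 15
  P[1] = 1 + 14 = 15
  P[2] = 16 + 14 = 30
  P[3] = 24 + 14 = 38
  P[4] = 17 + 14 = 31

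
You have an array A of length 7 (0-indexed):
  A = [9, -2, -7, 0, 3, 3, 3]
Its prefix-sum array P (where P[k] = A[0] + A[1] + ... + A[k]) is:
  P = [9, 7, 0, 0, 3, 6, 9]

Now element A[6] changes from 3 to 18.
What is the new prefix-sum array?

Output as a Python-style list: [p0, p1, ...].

Answer: [9, 7, 0, 0, 3, 6, 24]

Derivation:
Change: A[6] 3 -> 18, delta = 15
P[k] for k < 6: unchanged (A[6] not included)
P[k] for k >= 6: shift by delta = 15
  P[0] = 9 + 0 = 9
  P[1] = 7 + 0 = 7
  P[2] = 0 + 0 = 0
  P[3] = 0 + 0 = 0
  P[4] = 3 + 0 = 3
  P[5] = 6 + 0 = 6
  P[6] = 9 + 15 = 24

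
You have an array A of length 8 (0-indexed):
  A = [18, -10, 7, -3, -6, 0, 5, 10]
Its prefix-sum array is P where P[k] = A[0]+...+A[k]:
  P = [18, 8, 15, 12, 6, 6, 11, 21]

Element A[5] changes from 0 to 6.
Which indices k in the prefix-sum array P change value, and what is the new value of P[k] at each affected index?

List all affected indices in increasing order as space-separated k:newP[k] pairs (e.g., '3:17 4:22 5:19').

P[k] = A[0] + ... + A[k]
P[k] includes A[5] iff k >= 5
Affected indices: 5, 6, ..., 7; delta = 6
  P[5]: 6 + 6 = 12
  P[6]: 11 + 6 = 17
  P[7]: 21 + 6 = 27

Answer: 5:12 6:17 7:27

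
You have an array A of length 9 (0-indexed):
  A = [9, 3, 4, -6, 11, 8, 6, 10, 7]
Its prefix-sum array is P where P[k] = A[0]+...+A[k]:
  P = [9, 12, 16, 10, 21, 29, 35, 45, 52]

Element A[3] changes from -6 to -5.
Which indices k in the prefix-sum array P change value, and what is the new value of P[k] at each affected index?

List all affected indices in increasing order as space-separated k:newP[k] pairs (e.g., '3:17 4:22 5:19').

P[k] = A[0] + ... + A[k]
P[k] includes A[3] iff k >= 3
Affected indices: 3, 4, ..., 8; delta = 1
  P[3]: 10 + 1 = 11
  P[4]: 21 + 1 = 22
  P[5]: 29 + 1 = 30
  P[6]: 35 + 1 = 36
  P[7]: 45 + 1 = 46
  P[8]: 52 + 1 = 53

Answer: 3:11 4:22 5:30 6:36 7:46 8:53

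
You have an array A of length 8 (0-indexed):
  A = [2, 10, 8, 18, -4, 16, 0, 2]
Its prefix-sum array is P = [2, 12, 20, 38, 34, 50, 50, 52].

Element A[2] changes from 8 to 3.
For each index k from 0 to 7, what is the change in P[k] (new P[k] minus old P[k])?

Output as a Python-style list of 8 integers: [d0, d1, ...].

Element change: A[2] 8 -> 3, delta = -5
For k < 2: P[k] unchanged, delta_P[k] = 0
For k >= 2: P[k] shifts by exactly -5
Delta array: [0, 0, -5, -5, -5, -5, -5, -5]

Answer: [0, 0, -5, -5, -5, -5, -5, -5]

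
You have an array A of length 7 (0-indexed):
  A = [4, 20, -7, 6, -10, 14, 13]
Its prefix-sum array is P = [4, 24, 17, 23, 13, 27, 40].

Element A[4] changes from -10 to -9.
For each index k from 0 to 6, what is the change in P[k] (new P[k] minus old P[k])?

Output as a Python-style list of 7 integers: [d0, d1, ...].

Element change: A[4] -10 -> -9, delta = 1
For k < 4: P[k] unchanged, delta_P[k] = 0
For k >= 4: P[k] shifts by exactly 1
Delta array: [0, 0, 0, 0, 1, 1, 1]

Answer: [0, 0, 0, 0, 1, 1, 1]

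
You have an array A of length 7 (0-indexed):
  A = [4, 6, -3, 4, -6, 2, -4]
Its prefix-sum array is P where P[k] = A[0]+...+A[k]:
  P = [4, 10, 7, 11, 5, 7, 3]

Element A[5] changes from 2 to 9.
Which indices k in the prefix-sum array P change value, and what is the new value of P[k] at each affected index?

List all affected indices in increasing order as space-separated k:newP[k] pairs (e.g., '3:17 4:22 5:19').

Answer: 5:14 6:10

Derivation:
P[k] = A[0] + ... + A[k]
P[k] includes A[5] iff k >= 5
Affected indices: 5, 6, ..., 6; delta = 7
  P[5]: 7 + 7 = 14
  P[6]: 3 + 7 = 10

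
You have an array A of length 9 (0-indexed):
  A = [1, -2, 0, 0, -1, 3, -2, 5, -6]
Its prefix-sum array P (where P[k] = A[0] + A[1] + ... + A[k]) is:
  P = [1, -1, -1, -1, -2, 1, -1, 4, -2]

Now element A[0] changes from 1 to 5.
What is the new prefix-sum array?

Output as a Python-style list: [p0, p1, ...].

Change: A[0] 1 -> 5, delta = 4
P[k] for k < 0: unchanged (A[0] not included)
P[k] for k >= 0: shift by delta = 4
  P[0] = 1 + 4 = 5
  P[1] = -1 + 4 = 3
  P[2] = -1 + 4 = 3
  P[3] = -1 + 4 = 3
  P[4] = -2 + 4 = 2
  P[5] = 1 + 4 = 5
  P[6] = -1 + 4 = 3
  P[7] = 4 + 4 = 8
  P[8] = -2 + 4 = 2

Answer: [5, 3, 3, 3, 2, 5, 3, 8, 2]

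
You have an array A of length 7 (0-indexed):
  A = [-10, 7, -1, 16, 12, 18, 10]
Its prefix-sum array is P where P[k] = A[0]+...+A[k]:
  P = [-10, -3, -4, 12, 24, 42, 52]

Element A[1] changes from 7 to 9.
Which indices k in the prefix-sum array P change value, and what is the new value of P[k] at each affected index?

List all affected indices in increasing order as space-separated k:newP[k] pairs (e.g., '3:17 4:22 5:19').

P[k] = A[0] + ... + A[k]
P[k] includes A[1] iff k >= 1
Affected indices: 1, 2, ..., 6; delta = 2
  P[1]: -3 + 2 = -1
  P[2]: -4 + 2 = -2
  P[3]: 12 + 2 = 14
  P[4]: 24 + 2 = 26
  P[5]: 42 + 2 = 44
  P[6]: 52 + 2 = 54

Answer: 1:-1 2:-2 3:14 4:26 5:44 6:54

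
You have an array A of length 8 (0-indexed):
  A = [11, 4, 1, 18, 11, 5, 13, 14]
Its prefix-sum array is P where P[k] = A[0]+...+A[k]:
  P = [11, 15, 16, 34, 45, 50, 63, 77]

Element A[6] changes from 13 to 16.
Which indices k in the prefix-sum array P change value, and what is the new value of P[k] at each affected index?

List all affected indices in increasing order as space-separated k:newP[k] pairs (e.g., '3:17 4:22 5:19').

P[k] = A[0] + ... + A[k]
P[k] includes A[6] iff k >= 6
Affected indices: 6, 7, ..., 7; delta = 3
  P[6]: 63 + 3 = 66
  P[7]: 77 + 3 = 80

Answer: 6:66 7:80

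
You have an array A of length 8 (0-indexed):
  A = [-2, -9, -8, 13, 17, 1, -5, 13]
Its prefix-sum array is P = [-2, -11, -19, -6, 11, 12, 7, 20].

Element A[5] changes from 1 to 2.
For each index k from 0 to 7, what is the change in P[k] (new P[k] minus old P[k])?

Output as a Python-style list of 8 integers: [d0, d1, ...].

Answer: [0, 0, 0, 0, 0, 1, 1, 1]

Derivation:
Element change: A[5] 1 -> 2, delta = 1
For k < 5: P[k] unchanged, delta_P[k] = 0
For k >= 5: P[k] shifts by exactly 1
Delta array: [0, 0, 0, 0, 0, 1, 1, 1]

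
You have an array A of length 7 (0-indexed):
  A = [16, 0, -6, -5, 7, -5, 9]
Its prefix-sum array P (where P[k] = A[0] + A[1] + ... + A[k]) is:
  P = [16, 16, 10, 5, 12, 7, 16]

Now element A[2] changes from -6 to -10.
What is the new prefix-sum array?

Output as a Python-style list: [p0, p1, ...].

Answer: [16, 16, 6, 1, 8, 3, 12]

Derivation:
Change: A[2] -6 -> -10, delta = -4
P[k] for k < 2: unchanged (A[2] not included)
P[k] for k >= 2: shift by delta = -4
  P[0] = 16 + 0 = 16
  P[1] = 16 + 0 = 16
  P[2] = 10 + -4 = 6
  P[3] = 5 + -4 = 1
  P[4] = 12 + -4 = 8
  P[5] = 7 + -4 = 3
  P[6] = 16 + -4 = 12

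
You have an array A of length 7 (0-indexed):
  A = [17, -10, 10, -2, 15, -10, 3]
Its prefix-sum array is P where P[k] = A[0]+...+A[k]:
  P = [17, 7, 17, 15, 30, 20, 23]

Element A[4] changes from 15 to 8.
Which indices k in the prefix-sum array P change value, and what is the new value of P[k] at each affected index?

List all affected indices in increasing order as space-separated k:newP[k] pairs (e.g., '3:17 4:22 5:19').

P[k] = A[0] + ... + A[k]
P[k] includes A[4] iff k >= 4
Affected indices: 4, 5, ..., 6; delta = -7
  P[4]: 30 + -7 = 23
  P[5]: 20 + -7 = 13
  P[6]: 23 + -7 = 16

Answer: 4:23 5:13 6:16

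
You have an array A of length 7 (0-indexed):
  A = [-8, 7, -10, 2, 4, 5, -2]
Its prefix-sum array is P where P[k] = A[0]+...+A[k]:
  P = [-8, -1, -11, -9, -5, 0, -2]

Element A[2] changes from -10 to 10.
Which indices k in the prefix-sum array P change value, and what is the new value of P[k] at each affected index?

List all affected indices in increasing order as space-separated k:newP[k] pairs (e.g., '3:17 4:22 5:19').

P[k] = A[0] + ... + A[k]
P[k] includes A[2] iff k >= 2
Affected indices: 2, 3, ..., 6; delta = 20
  P[2]: -11 + 20 = 9
  P[3]: -9 + 20 = 11
  P[4]: -5 + 20 = 15
  P[5]: 0 + 20 = 20
  P[6]: -2 + 20 = 18

Answer: 2:9 3:11 4:15 5:20 6:18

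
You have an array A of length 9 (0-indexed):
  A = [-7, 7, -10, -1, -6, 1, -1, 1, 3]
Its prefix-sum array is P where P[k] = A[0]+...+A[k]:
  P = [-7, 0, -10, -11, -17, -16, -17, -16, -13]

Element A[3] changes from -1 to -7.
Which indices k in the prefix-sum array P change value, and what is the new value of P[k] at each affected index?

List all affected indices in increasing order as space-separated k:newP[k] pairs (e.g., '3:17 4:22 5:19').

P[k] = A[0] + ... + A[k]
P[k] includes A[3] iff k >= 3
Affected indices: 3, 4, ..., 8; delta = -6
  P[3]: -11 + -6 = -17
  P[4]: -17 + -6 = -23
  P[5]: -16 + -6 = -22
  P[6]: -17 + -6 = -23
  P[7]: -16 + -6 = -22
  P[8]: -13 + -6 = -19

Answer: 3:-17 4:-23 5:-22 6:-23 7:-22 8:-19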